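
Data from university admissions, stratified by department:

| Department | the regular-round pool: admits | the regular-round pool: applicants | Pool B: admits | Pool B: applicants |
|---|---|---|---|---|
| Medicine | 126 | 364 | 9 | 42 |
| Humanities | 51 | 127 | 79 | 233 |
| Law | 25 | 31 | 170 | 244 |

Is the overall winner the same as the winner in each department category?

Medicine: the regular-round pool 126/364 = 34.6%, Pool B 9/42 = 21.4% → the regular-round pool
Humanities: the regular-round pool 51/127 = 40.2%, Pool B 79/233 = 33.9% → the regular-round pool
Law: the regular-round pool 25/31 = 80.6%, Pool B 170/244 = 69.7% → the regular-round pool
Overall: the regular-round pool 202/522 = 38.7%, Pool B 258/519 = 49.7% → Pool B
The regular-round pool wins each department group but Pool B wins overall — the comparison reverses. The regular-round pool's applicants skew toward Medicine, which has a lower base rate.

No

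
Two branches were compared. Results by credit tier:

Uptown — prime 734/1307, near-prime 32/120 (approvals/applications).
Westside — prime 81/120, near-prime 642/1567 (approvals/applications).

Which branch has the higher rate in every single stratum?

Westside

Prime: Uptown 734/1307 = 56.2%, Westside 81/120 = 67.5% → Westside
Near-prime: Uptown 32/120 = 26.7%, Westside 642/1567 = 41.0% → Westside
Westside has the higher rate in both groups.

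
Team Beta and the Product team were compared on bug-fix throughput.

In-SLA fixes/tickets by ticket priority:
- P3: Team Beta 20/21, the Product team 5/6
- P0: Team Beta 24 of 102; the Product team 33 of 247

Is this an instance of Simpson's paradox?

No

P3: Team Beta 20/21 = 95.2%, the Product team 5/6 = 83.3% → Team Beta
P0: Team Beta 24/102 = 23.5%, the Product team 33/247 = 13.4% → Team Beta
Overall: Team Beta 44/123 = 35.8%, the Product team 38/253 = 15.0% → Team Beta
Team Beta wins overall and in every ticket group — no reversal.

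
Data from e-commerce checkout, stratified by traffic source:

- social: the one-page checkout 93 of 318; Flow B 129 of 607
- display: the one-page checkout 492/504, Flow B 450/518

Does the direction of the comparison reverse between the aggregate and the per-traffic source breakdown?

No

Social: the one-page checkout 93/318 = 29.2%, Flow B 129/607 = 21.3% → the one-page checkout
Display: the one-page checkout 492/504 = 97.6%, Flow B 450/518 = 86.9% → the one-page checkout
Overall: the one-page checkout 585/822 = 71.2%, Flow B 579/1125 = 51.5% → the one-page checkout
The one-page checkout wins overall and in every traffic group — no reversal.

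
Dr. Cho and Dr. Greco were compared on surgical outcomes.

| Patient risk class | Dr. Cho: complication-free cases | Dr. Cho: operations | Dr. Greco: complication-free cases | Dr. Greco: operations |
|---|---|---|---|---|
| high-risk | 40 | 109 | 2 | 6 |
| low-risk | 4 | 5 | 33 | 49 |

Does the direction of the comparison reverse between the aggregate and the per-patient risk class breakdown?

Yes

High-risk: Dr. Cho 40/109 = 36.7%, Dr. Greco 2/6 = 33.3% → Dr. Cho
Low-risk: Dr. Cho 4/5 = 80.0%, Dr. Greco 33/49 = 67.3% → Dr. Cho
Overall: Dr. Cho 44/114 = 38.6%, Dr. Greco 35/55 = 63.6% → Dr. Greco
Dr. Cho wins each patient risk group but Dr. Greco wins overall — the comparison reverses. Dr. Cho's operations skew toward high-risk, which has a lower base rate.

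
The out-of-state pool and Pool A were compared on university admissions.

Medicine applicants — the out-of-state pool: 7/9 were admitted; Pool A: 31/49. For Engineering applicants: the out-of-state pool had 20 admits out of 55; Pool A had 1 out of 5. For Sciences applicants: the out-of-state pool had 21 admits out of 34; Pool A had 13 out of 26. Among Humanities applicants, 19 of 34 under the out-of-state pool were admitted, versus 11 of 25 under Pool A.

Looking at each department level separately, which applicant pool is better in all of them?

the out-of-state pool

Medicine: the out-of-state pool 7/9 = 77.8%, Pool A 31/49 = 63.3% → the out-of-state pool
Engineering: the out-of-state pool 20/55 = 36.4%, Pool A 1/5 = 20.0% → the out-of-state pool
Sciences: the out-of-state pool 21/34 = 61.8%, Pool A 13/26 = 50.0% → the out-of-state pool
Humanities: the out-of-state pool 19/34 = 55.9%, Pool A 11/25 = 44.0% → the out-of-state pool
The out-of-state pool has the higher rate in all 4 groups.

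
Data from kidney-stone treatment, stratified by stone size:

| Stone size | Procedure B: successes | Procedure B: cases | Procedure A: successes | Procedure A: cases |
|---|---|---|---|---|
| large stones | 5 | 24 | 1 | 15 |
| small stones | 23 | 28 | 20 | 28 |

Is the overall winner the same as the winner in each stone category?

Large stones: Procedure B 5/24 = 20.8%, Procedure A 1/15 = 6.7% → Procedure B
Small stones: Procedure B 23/28 = 82.1%, Procedure A 20/28 = 71.4% → Procedure B
Overall: Procedure B 28/52 = 53.8%, Procedure A 21/43 = 48.8% → Procedure B
Procedure B wins overall and in every stone group — no reversal.

Yes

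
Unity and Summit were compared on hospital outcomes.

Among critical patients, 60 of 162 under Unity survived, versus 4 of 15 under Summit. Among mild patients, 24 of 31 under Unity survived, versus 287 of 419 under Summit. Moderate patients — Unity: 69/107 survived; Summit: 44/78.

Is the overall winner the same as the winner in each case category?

Critical: Unity 60/162 = 37.0%, Summit 4/15 = 26.7% → Unity
Mild: Unity 24/31 = 77.4%, Summit 287/419 = 68.5% → Unity
Moderate: Unity 69/107 = 64.5%, Summit 44/78 = 56.4% → Unity
Overall: Unity 153/300 = 51.0%, Summit 335/512 = 65.4% → Summit
Unity wins each case group but Summit wins overall — the comparison reverses. Unity's patients skew toward critical, which has a lower base rate.

No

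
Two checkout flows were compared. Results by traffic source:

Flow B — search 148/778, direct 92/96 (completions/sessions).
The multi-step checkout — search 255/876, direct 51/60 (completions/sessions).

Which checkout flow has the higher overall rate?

Search: Flow B 148/778 = 19.0%, the multi-step checkout 255/876 = 29.1% → the multi-step checkout
Direct: Flow B 92/96 = 95.8%, the multi-step checkout 51/60 = 85.0% → Flow B
Overall: Flow B 240/874 = 27.5%, the multi-step checkout 306/936 = 32.7% → the multi-step checkout
(Neither sweeps every traffic group, but the multi-step checkout has the higher pooled rate.)

the multi-step checkout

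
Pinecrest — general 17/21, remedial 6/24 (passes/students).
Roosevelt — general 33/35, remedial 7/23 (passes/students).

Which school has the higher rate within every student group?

General: Pinecrest 17/21 = 81.0%, Roosevelt 33/35 = 94.3% → Roosevelt
Remedial: Pinecrest 6/24 = 25.0%, Roosevelt 7/23 = 30.4% → Roosevelt
Roosevelt has the higher rate in both groups.

Roosevelt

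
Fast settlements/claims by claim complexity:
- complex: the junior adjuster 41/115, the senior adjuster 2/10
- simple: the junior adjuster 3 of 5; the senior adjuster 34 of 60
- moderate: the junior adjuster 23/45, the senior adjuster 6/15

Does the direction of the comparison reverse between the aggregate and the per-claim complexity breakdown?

Complex: the junior adjuster 41/115 = 35.7%, the senior adjuster 2/10 = 20.0% → the junior adjuster
Simple: the junior adjuster 3/5 = 60.0%, the senior adjuster 34/60 = 56.7% → the junior adjuster
Moderate: the junior adjuster 23/45 = 51.1%, the senior adjuster 6/15 = 40.0% → the junior adjuster
Overall: the junior adjuster 67/165 = 40.6%, the senior adjuster 42/85 = 49.4% → the senior adjuster
The junior adjuster wins each claim group but the senior adjuster wins overall — the comparison reverses. The junior adjuster's claims skew toward complex, which has a lower base rate.

Yes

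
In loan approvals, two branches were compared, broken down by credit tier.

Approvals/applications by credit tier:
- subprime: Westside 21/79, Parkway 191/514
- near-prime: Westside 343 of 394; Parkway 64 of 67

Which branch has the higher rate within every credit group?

Subprime: Westside 21/79 = 26.6%, Parkway 191/514 = 37.2% → Parkway
Near-prime: Westside 343/394 = 87.1%, Parkway 64/67 = 95.5% → Parkway
Parkway has the higher rate in both groups.

Parkway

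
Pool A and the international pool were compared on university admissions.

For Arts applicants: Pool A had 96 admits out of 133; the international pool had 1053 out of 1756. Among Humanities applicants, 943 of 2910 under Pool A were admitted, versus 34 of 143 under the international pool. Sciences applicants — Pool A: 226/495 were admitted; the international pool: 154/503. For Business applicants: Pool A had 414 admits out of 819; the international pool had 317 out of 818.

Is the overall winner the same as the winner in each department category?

No

Arts: Pool A 96/133 = 72.2%, the international pool 1053/1756 = 60.0% → Pool A
Humanities: Pool A 943/2910 = 32.4%, the international pool 34/143 = 23.8% → Pool A
Sciences: Pool A 226/495 = 45.7%, the international pool 154/503 = 30.6% → Pool A
Business: Pool A 414/819 = 50.5%, the international pool 317/818 = 38.8% → Pool A
Overall: Pool A 1679/4357 = 38.5%, the international pool 1558/3220 = 48.4% → the international pool
Pool A wins each department group but the international pool wins overall — the comparison reverses. Pool A's applicants skew toward Humanities, which has a lower base rate.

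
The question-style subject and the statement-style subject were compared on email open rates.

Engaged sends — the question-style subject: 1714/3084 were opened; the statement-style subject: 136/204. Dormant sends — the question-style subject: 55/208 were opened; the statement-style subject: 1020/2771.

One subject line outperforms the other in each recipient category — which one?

Engaged: the question-style subject 1714/3084 = 55.6%, the statement-style subject 136/204 = 66.7% → the statement-style subject
Dormant: the question-style subject 55/208 = 26.4%, the statement-style subject 1020/2771 = 36.8% → the statement-style subject
The statement-style subject has the higher rate in both groups.

the statement-style subject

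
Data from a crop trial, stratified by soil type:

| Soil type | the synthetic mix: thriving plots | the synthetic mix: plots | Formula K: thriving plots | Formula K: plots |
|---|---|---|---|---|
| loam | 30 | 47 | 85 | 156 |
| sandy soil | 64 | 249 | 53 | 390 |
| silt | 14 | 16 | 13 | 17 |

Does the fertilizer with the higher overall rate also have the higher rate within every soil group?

Loam: the synthetic mix 30/47 = 63.8%, Formula K 85/156 = 54.5% → the synthetic mix
Sandy soil: the synthetic mix 64/249 = 25.7%, Formula K 53/390 = 13.6% → the synthetic mix
Silt: the synthetic mix 14/16 = 87.5%, Formula K 13/17 = 76.5% → the synthetic mix
Overall: the synthetic mix 108/312 = 34.6%, Formula K 151/563 = 26.8% → the synthetic mix
The synthetic mix wins overall and in every soil group — no reversal.

Yes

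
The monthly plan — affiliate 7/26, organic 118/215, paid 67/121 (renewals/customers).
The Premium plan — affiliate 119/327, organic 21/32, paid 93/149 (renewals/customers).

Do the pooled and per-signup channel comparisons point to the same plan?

No

Affiliate: the monthly plan 7/26 = 26.9%, the Premium plan 119/327 = 36.4% → the Premium plan
Organic: the monthly plan 118/215 = 54.9%, the Premium plan 21/32 = 65.6% → the Premium plan
Paid: the monthly plan 67/121 = 55.4%, the Premium plan 93/149 = 62.4% → the Premium plan
Overall: the monthly plan 192/362 = 53.0%, the Premium plan 233/508 = 45.9% → the monthly plan
The Premium plan wins each signup group but the monthly plan wins overall — the comparison reverses. The Premium plan's customers skew toward affiliate, which has a lower base rate.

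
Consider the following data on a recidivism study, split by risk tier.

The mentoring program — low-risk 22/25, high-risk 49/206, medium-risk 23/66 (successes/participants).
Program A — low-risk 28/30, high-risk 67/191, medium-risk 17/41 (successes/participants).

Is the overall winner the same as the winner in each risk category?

Low-risk: the mentoring program 22/25 = 88.0%, Program A 28/30 = 93.3% → Program A
High-risk: the mentoring program 49/206 = 23.8%, Program A 67/191 = 35.1% → Program A
Medium-risk: the mentoring program 23/66 = 34.8%, Program A 17/41 = 41.5% → Program A
Overall: the mentoring program 94/297 = 31.6%, Program A 112/262 = 42.7% → Program A
Program A wins overall and in every risk group — no reversal.

Yes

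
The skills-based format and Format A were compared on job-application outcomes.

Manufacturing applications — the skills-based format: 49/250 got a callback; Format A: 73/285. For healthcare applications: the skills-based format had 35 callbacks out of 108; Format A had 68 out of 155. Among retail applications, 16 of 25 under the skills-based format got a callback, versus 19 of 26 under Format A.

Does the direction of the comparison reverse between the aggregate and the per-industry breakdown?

Manufacturing: the skills-based format 49/250 = 19.6%, Format A 73/285 = 25.6% → Format A
Healthcare: the skills-based format 35/108 = 32.4%, Format A 68/155 = 43.9% → Format A
Retail: the skills-based format 16/25 = 64.0%, Format A 19/26 = 73.1% → Format A
Overall: the skills-based format 100/383 = 26.1%, Format A 160/466 = 34.3% → Format A
Format A wins overall and in every industry group — no reversal.

No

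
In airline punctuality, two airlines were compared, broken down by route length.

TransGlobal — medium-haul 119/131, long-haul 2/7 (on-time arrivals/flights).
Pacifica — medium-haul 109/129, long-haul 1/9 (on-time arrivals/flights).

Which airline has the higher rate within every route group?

Medium-haul: TransGlobal 119/131 = 90.8%, Pacifica 109/129 = 84.5% → TransGlobal
Long-haul: TransGlobal 2/7 = 28.6%, Pacifica 1/9 = 11.1% → TransGlobal
TransGlobal has the higher rate in both groups.

TransGlobal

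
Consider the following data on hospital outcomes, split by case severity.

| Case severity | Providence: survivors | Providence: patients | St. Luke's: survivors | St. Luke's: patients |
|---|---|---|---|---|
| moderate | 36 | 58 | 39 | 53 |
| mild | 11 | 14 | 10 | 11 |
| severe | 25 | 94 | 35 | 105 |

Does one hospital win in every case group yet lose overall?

No

Moderate: Providence 36/58 = 62.1%, St. Luke's 39/53 = 73.6% → St. Luke's
Mild: Providence 11/14 = 78.6%, St. Luke's 10/11 = 90.9% → St. Luke's
Severe: Providence 25/94 = 26.6%, St. Luke's 35/105 = 33.3% → St. Luke's
Overall: Providence 72/166 = 43.4%, St. Luke's 84/169 = 49.7% → St. Luke's
St. Luke's wins overall and in every case group — no reversal.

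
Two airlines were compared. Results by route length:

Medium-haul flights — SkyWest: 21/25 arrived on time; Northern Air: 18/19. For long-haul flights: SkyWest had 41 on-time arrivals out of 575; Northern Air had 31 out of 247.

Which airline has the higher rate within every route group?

Medium-haul: SkyWest 21/25 = 84.0%, Northern Air 18/19 = 94.7% → Northern Air
Long-haul: SkyWest 41/575 = 7.1%, Northern Air 31/247 = 12.6% → Northern Air
Northern Air has the higher rate in both groups.

Northern Air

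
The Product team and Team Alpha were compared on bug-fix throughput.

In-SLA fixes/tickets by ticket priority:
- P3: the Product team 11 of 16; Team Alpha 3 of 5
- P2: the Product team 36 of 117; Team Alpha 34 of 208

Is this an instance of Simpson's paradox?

No

P3: the Product team 11/16 = 68.8%, Team Alpha 3/5 = 60.0% → the Product team
P2: the Product team 36/117 = 30.8%, Team Alpha 34/208 = 16.3% → the Product team
Overall: the Product team 47/133 = 35.3%, Team Alpha 37/213 = 17.4% → the Product team
The Product team wins overall and in every ticket group — no reversal.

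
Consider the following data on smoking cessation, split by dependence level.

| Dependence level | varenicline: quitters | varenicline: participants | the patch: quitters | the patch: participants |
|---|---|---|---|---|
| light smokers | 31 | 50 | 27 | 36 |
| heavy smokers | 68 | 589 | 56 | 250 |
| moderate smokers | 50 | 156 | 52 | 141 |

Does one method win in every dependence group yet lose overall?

No

Light smokers: varenicline 31/50 = 62.0%, the patch 27/36 = 75.0% → the patch
Heavy smokers: varenicline 68/589 = 11.5%, the patch 56/250 = 22.4% → the patch
Moderate smokers: varenicline 50/156 = 32.1%, the patch 52/141 = 36.9% → the patch
Overall: varenicline 149/795 = 18.7%, the patch 135/427 = 31.6% → the patch
The patch wins overall and in every dependence group — no reversal.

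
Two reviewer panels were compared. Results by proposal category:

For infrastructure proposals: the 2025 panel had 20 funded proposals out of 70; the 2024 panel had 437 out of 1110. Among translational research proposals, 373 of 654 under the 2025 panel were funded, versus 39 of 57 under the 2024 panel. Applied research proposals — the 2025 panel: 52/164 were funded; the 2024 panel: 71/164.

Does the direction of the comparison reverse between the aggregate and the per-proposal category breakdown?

Yes

Infrastructure: the 2025 panel 20/70 = 28.6%, the 2024 panel 437/1110 = 39.4% → the 2024 panel
Translational research: the 2025 panel 373/654 = 57.0%, the 2024 panel 39/57 = 68.4% → the 2024 panel
Applied research: the 2025 panel 52/164 = 31.7%, the 2024 panel 71/164 = 43.3% → the 2024 panel
Overall: the 2025 panel 445/888 = 50.1%, the 2024 panel 547/1331 = 41.1% → the 2025 panel
The 2024 panel wins each proposal group but the 2025 panel wins overall — the comparison reverses. The 2024 panel's proposals skew toward infrastructure, which has a lower base rate.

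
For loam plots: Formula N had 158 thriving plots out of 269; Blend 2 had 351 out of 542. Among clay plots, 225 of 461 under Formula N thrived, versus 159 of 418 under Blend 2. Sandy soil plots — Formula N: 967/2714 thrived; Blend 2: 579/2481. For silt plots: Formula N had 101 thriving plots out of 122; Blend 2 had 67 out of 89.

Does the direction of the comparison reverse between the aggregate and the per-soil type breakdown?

Loam: Formula N 158/269 = 58.7%, Blend 2 351/542 = 64.8% → Blend 2
Clay: Formula N 225/461 = 48.8%, Blend 2 159/418 = 38.0% → Formula N
Sandy soil: Formula N 967/2714 = 35.6%, Blend 2 579/2481 = 23.3% → Formula N
Silt: Formula N 101/122 = 82.8%, Blend 2 67/89 = 75.3% → Formula N
Overall: Formula N 1451/3566 = 40.7%, Blend 2 1156/3530 = 32.7% → Formula N
Neither sweeps: Formula N wins 3 of 4 groups, Blend 2 wins 1. Formula N wins overall but not every group — no Simpson reversal.

No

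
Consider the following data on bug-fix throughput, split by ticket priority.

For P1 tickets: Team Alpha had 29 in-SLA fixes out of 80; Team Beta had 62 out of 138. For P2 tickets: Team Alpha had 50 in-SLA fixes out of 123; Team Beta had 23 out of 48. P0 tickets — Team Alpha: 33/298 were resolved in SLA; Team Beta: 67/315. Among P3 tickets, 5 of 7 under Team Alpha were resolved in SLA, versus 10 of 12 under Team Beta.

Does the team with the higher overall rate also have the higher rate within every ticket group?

Yes

P1: Team Alpha 29/80 = 36.2%, Team Beta 62/138 = 44.9% → Team Beta
P2: Team Alpha 50/123 = 40.7%, Team Beta 23/48 = 47.9% → Team Beta
P0: Team Alpha 33/298 = 11.1%, Team Beta 67/315 = 21.3% → Team Beta
P3: Team Alpha 5/7 = 71.4%, Team Beta 10/12 = 83.3% → Team Beta
Overall: Team Alpha 117/508 = 23.0%, Team Beta 162/513 = 31.6% → Team Beta
Team Beta wins overall and in every ticket group — no reversal.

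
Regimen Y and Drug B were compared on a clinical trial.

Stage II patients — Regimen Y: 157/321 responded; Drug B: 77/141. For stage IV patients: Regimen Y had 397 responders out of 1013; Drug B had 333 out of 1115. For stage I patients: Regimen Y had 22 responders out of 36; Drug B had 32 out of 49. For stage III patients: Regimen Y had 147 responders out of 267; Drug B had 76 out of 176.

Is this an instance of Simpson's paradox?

Stage II: Regimen Y 157/321 = 48.9%, Drug B 77/141 = 54.6% → Drug B
Stage IV: Regimen Y 397/1013 = 39.2%, Drug B 333/1115 = 29.9% → Regimen Y
Stage I: Regimen Y 22/36 = 61.1%, Drug B 32/49 = 65.3% → Drug B
Stage III: Regimen Y 147/267 = 55.1%, Drug B 76/176 = 43.2% → Regimen Y
Overall: Regimen Y 723/1637 = 44.2%, Drug B 518/1481 = 35.0% → Regimen Y
Neither sweeps: Regimen Y wins 2 of 4 groups, Drug B wins 2. Regimen Y wins overall but not every group — no Simpson reversal.

No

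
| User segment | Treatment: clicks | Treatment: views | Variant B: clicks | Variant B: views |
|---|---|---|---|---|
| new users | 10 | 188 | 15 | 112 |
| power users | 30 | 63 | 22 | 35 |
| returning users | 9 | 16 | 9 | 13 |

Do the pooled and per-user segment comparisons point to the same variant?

Yes

New users: Treatment 10/188 = 5.3%, Variant B 15/112 = 13.4% → Variant B
Power users: Treatment 30/63 = 47.6%, Variant B 22/35 = 62.9% → Variant B
Returning users: Treatment 9/16 = 56.2%, Variant B 9/13 = 69.2% → Variant B
Overall: Treatment 49/267 = 18.4%, Variant B 46/160 = 28.8% → Variant B
Variant B wins overall and in every user group — no reversal.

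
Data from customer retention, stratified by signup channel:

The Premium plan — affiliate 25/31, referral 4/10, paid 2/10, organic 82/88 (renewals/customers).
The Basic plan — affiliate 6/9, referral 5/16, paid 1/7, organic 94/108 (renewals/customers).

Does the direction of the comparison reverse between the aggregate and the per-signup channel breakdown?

Affiliate: the Premium plan 25/31 = 80.6%, the Basic plan 6/9 = 66.7% → the Premium plan
Referral: the Premium plan 4/10 = 40.0%, the Basic plan 5/16 = 31.2% → the Premium plan
Paid: the Premium plan 2/10 = 20.0%, the Basic plan 1/7 = 14.3% → the Premium plan
Organic: the Premium plan 82/88 = 93.2%, the Basic plan 94/108 = 87.0% → the Premium plan
Overall: the Premium plan 113/139 = 81.3%, the Basic plan 106/140 = 75.7% → the Premium plan
The Premium plan wins overall and in every signup group — no reversal.

No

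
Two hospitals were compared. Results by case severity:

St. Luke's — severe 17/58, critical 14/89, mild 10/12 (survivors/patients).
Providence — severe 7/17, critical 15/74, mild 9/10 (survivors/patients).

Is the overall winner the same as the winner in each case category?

Severe: St. Luke's 17/58 = 29.3%, Providence 7/17 = 41.2% → Providence
Critical: St. Luke's 14/89 = 15.7%, Providence 15/74 = 20.3% → Providence
Mild: St. Luke's 10/12 = 83.3%, Providence 9/10 = 90.0% → Providence
Overall: St. Luke's 41/159 = 25.8%, Providence 31/101 = 30.7% → Providence
Providence wins overall and in every case group — no reversal.

Yes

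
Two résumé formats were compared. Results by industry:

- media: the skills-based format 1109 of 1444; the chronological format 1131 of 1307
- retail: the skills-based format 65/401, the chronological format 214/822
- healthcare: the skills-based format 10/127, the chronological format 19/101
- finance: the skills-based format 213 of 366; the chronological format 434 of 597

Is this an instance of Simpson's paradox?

Media: the skills-based format 1109/1444 = 76.8%, the chronological format 1131/1307 = 86.5% → the chronological format
Retail: the skills-based format 65/401 = 16.2%, the chronological format 214/822 = 26.0% → the chronological format
Healthcare: the skills-based format 10/127 = 7.9%, the chronological format 19/101 = 18.8% → the chronological format
Finance: the skills-based format 213/366 = 58.2%, the chronological format 434/597 = 72.7% → the chronological format
Overall: the skills-based format 1397/2338 = 59.8%, the chronological format 1798/2827 = 63.6% → the chronological format
The chronological format wins overall and in every industry group — no reversal.

No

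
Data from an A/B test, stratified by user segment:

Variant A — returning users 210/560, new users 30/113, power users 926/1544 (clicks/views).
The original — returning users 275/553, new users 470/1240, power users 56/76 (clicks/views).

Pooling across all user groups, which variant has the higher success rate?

Returning users: Variant A 210/560 = 37.5%, the original 275/553 = 49.7% → the original
New users: Variant A 30/113 = 26.5%, the original 470/1240 = 37.9% → the original
Power users: Variant A 926/1544 = 60.0%, the original 56/76 = 73.7% → the original
Overall: Variant A 1166/2217 = 52.6%, the original 801/1869 = 42.9% → Variant A
(The original wins every user group but Variant A wins overall — the original's views skew toward the low-rate new users group.)

Variant A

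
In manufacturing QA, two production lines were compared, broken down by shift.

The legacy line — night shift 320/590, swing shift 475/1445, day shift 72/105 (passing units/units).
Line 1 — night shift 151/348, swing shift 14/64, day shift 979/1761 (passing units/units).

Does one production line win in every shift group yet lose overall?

Yes

Night shift: the legacy line 320/590 = 54.2%, Line 1 151/348 = 43.4% → the legacy line
Swing shift: the legacy line 475/1445 = 32.9%, Line 1 14/64 = 21.9% → the legacy line
Day shift: the legacy line 72/105 = 68.6%, Line 1 979/1761 = 55.6% → the legacy line
Overall: the legacy line 867/2140 = 40.5%, Line 1 1144/2173 = 52.6% → Line 1
The legacy line wins each shift group but Line 1 wins overall — the comparison reverses. The legacy line's units skew toward swing shift, which has a lower base rate.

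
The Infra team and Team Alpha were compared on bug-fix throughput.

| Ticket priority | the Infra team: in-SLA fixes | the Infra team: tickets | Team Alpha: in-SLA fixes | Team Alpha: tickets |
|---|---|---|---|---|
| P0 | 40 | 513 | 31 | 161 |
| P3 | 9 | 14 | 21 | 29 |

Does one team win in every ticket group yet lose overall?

P0: the Infra team 40/513 = 7.8%, Team Alpha 31/161 = 19.3% → Team Alpha
P3: the Infra team 9/14 = 64.3%, Team Alpha 21/29 = 72.4% → Team Alpha
Overall: the Infra team 49/527 = 9.3%, Team Alpha 52/190 = 27.4% → Team Alpha
Team Alpha wins overall and in every ticket group — no reversal.

No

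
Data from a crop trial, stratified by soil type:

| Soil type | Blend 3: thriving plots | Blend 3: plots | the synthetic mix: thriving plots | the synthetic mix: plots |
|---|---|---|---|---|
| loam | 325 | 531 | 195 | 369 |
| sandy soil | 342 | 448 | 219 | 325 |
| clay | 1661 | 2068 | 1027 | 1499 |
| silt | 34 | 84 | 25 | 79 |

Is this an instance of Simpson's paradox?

Loam: Blend 3 325/531 = 61.2%, the synthetic mix 195/369 = 52.8% → Blend 3
Sandy soil: Blend 3 342/448 = 76.3%, the synthetic mix 219/325 = 67.4% → Blend 3
Clay: Blend 3 1661/2068 = 80.3%, the synthetic mix 1027/1499 = 68.5% → Blend 3
Silt: Blend 3 34/84 = 40.5%, the synthetic mix 25/79 = 31.6% → Blend 3
Overall: Blend 3 2362/3131 = 75.4%, the synthetic mix 1466/2272 = 64.5% → Blend 3
Blend 3 wins overall and in every soil group — no reversal.

No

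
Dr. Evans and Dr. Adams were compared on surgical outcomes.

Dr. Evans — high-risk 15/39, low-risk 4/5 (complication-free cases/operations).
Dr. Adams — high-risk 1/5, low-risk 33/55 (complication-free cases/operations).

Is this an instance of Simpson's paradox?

High-risk: Dr. Evans 15/39 = 38.5%, Dr. Adams 1/5 = 20.0% → Dr. Evans
Low-risk: Dr. Evans 4/5 = 80.0%, Dr. Adams 33/55 = 60.0% → Dr. Evans
Overall: Dr. Evans 19/44 = 43.2%, Dr. Adams 34/60 = 56.7% → Dr. Adams
Dr. Evans wins each patient risk group but Dr. Adams wins overall — the comparison reverses. Dr. Evans's operations skew toward high-risk, which has a lower base rate.

Yes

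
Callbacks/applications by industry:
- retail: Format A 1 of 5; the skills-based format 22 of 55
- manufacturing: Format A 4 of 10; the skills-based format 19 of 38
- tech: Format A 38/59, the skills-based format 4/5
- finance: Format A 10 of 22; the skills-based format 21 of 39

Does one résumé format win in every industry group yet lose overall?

Yes

Retail: Format A 1/5 = 20.0%, the skills-based format 22/55 = 40.0% → the skills-based format
Manufacturing: Format A 4/10 = 40.0%, the skills-based format 19/38 = 50.0% → the skills-based format
Tech: Format A 38/59 = 64.4%, the skills-based format 4/5 = 80.0% → the skills-based format
Finance: Format A 10/22 = 45.5%, the skills-based format 21/39 = 53.8% → the skills-based format
Overall: Format A 53/96 = 55.2%, the skills-based format 66/137 = 48.2% → Format A
The skills-based format wins each industry group but Format A wins overall — the comparison reverses. The skills-based format's applications skew toward retail, which has a lower base rate.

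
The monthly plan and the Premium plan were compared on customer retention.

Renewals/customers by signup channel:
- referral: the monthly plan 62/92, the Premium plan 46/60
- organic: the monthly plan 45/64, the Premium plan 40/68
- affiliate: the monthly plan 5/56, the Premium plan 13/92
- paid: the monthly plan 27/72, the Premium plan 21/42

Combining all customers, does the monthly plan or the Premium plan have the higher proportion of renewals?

the monthly plan

Referral: the monthly plan 62/92 = 67.4%, the Premium plan 46/60 = 76.7% → the Premium plan
Organic: the monthly plan 45/64 = 70.3%, the Premium plan 40/68 = 58.8% → the monthly plan
Affiliate: the monthly plan 5/56 = 8.9%, the Premium plan 13/92 = 14.1% → the Premium plan
Paid: the monthly plan 27/72 = 37.5%, the Premium plan 21/42 = 50.0% → the Premium plan
Overall: the monthly plan 139/284 = 48.9%, the Premium plan 120/262 = 45.8% → the monthly plan
(Neither sweeps every signup group, but the monthly plan has the higher pooled rate.)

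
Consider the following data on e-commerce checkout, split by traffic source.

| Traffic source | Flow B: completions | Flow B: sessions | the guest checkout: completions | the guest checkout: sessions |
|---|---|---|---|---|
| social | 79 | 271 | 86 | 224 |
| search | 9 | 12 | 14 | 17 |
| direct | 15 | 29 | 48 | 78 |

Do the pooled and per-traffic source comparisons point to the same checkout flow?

Social: Flow B 79/271 = 29.2%, the guest checkout 86/224 = 38.4% → the guest checkout
Search: Flow B 9/12 = 75.0%, the guest checkout 14/17 = 82.4% → the guest checkout
Direct: Flow B 15/29 = 51.7%, the guest checkout 48/78 = 61.5% → the guest checkout
Overall: Flow B 103/312 = 33.0%, the guest checkout 148/319 = 46.4% → the guest checkout
The guest checkout wins overall and in every traffic group — no reversal.

Yes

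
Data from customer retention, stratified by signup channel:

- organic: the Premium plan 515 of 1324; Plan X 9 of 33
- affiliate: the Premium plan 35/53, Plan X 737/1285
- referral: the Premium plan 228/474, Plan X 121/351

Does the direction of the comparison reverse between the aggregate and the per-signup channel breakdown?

Yes

Organic: the Premium plan 515/1324 = 38.9%, Plan X 9/33 = 27.3% → the Premium plan
Affiliate: the Premium plan 35/53 = 66.0%, Plan X 737/1285 = 57.4% → the Premium plan
Referral: the Premium plan 228/474 = 48.1%, Plan X 121/351 = 34.5% → the Premium plan
Overall: the Premium plan 778/1851 = 42.0%, Plan X 867/1669 = 51.9% → Plan X
The Premium plan wins each signup group but Plan X wins overall — the comparison reverses. The Premium plan's customers skew toward organic, which has a lower base rate.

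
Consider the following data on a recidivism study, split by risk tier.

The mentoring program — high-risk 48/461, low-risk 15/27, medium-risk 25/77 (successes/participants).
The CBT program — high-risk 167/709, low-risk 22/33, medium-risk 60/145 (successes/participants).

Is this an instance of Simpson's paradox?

High-risk: the mentoring program 48/461 = 10.4%, the CBT program 167/709 = 23.6% → the CBT program
Low-risk: the mentoring program 15/27 = 55.6%, the CBT program 22/33 = 66.7% → the CBT program
Medium-risk: the mentoring program 25/77 = 32.5%, the CBT program 60/145 = 41.4% → the CBT program
Overall: the mentoring program 88/565 = 15.6%, the CBT program 249/887 = 28.1% → the CBT program
The CBT program wins overall and in every risk group — no reversal.

No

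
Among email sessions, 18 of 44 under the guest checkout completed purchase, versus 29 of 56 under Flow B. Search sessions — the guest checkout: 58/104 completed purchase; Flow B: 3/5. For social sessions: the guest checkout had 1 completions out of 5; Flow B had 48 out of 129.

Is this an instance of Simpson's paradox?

Email: the guest checkout 18/44 = 40.9%, Flow B 29/56 = 51.8% → Flow B
Search: the guest checkout 58/104 = 55.8%, Flow B 3/5 = 60.0% → Flow B
Social: the guest checkout 1/5 = 20.0%, Flow B 48/129 = 37.2% → Flow B
Overall: the guest checkout 77/153 = 50.3%, Flow B 80/190 = 42.1% → the guest checkout
Flow B wins each traffic group but the guest checkout wins overall — the comparison reverses. Flow B's sessions skew toward social, which has a lower base rate.

Yes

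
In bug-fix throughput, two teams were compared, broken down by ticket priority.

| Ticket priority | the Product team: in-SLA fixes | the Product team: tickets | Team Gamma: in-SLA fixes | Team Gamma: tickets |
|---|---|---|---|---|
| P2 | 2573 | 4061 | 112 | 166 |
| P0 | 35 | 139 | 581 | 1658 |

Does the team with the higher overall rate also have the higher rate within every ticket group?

P2: the Product team 2573/4061 = 63.4%, Team Gamma 112/166 = 67.5% → Team Gamma
P0: the Product team 35/139 = 25.2%, Team Gamma 581/1658 = 35.0% → Team Gamma
Overall: the Product team 2608/4200 = 62.1%, Team Gamma 693/1824 = 38.0% → the Product team
Team Gamma wins each ticket group but the Product team wins overall — the comparison reverses. Team Gamma's tickets skew toward P0, which has a lower base rate.

No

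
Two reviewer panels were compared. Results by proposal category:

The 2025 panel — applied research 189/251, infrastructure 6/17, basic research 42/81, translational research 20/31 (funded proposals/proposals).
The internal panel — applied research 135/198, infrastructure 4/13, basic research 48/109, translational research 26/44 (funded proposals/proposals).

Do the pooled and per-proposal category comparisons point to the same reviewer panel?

Applied research: the 2025 panel 189/251 = 75.3%, the internal panel 135/198 = 68.2% → the 2025 panel
Infrastructure: the 2025 panel 6/17 = 35.3%, the internal panel 4/13 = 30.8% → the 2025 panel
Basic research: the 2025 panel 42/81 = 51.9%, the internal panel 48/109 = 44.0% → the 2025 panel
Translational research: the 2025 panel 20/31 = 64.5%, the internal panel 26/44 = 59.1% → the 2025 panel
Overall: the 2025 panel 257/380 = 67.6%, the internal panel 213/364 = 58.5% → the 2025 panel
The 2025 panel wins overall and in every proposal group — no reversal.

Yes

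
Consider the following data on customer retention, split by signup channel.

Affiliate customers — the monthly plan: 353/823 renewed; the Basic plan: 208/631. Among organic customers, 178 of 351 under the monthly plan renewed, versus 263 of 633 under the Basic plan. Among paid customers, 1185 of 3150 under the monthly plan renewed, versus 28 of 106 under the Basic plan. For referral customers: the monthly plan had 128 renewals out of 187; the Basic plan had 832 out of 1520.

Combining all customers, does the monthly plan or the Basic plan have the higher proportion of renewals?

the Basic plan

Affiliate: the monthly plan 353/823 = 42.9%, the Basic plan 208/631 = 33.0% → the monthly plan
Organic: the monthly plan 178/351 = 50.7%, the Basic plan 263/633 = 41.5% → the monthly plan
Paid: the monthly plan 1185/3150 = 37.6%, the Basic plan 28/106 = 26.4% → the monthly plan
Referral: the monthly plan 128/187 = 68.4%, the Basic plan 832/1520 = 54.7% → the monthly plan
Overall: the monthly plan 1844/4511 = 40.9%, the Basic plan 1331/2890 = 46.1% → the Basic plan
(The monthly plan wins every signup group but the Basic plan wins overall — the monthly plan's customers skew toward the low-rate paid group.)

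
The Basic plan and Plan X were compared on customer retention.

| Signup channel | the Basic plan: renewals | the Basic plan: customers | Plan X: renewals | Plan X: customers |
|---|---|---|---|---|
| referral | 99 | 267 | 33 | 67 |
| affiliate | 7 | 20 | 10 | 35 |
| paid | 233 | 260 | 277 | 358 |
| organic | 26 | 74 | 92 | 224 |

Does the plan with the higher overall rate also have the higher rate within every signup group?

Referral: the Basic plan 99/267 = 37.1%, Plan X 33/67 = 49.3% → Plan X
Affiliate: the Basic plan 7/20 = 35.0%, Plan X 10/35 = 28.6% → the Basic plan
Paid: the Basic plan 233/260 = 89.6%, Plan X 277/358 = 77.4% → the Basic plan
Organic: the Basic plan 26/74 = 35.1%, Plan X 92/224 = 41.1% → Plan X
Overall: the Basic plan 365/621 = 58.8%, Plan X 412/684 = 60.2% → Plan X
Neither sweeps: the Basic plan wins 2 of 4 groups, Plan X wins 2. Plan X wins overall but not every group — no Simpson reversal.

No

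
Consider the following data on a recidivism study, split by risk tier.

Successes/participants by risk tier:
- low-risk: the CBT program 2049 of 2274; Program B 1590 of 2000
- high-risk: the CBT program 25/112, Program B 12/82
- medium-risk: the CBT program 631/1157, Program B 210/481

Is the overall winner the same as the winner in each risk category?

Yes

Low-risk: the CBT program 2049/2274 = 90.1%, Program B 1590/2000 = 79.5% → the CBT program
High-risk: the CBT program 25/112 = 22.3%, Program B 12/82 = 14.6% → the CBT program
Medium-risk: the CBT program 631/1157 = 54.5%, Program B 210/481 = 43.7% → the CBT program
Overall: the CBT program 2705/3543 = 76.3%, Program B 1812/2563 = 70.7% → the CBT program
The CBT program wins overall and in every risk group — no reversal.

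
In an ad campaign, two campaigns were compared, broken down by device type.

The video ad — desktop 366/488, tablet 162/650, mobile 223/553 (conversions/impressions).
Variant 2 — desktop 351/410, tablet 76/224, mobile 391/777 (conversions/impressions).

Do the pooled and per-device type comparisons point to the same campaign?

Yes

Desktop: the video ad 366/488 = 75.0%, Variant 2 351/410 = 85.6% → Variant 2
Tablet: the video ad 162/650 = 24.9%, Variant 2 76/224 = 33.9% → Variant 2
Mobile: the video ad 223/553 = 40.3%, Variant 2 391/777 = 50.3% → Variant 2
Overall: the video ad 751/1691 = 44.4%, Variant 2 818/1411 = 58.0% → Variant 2
Variant 2 wins overall and in every device group — no reversal.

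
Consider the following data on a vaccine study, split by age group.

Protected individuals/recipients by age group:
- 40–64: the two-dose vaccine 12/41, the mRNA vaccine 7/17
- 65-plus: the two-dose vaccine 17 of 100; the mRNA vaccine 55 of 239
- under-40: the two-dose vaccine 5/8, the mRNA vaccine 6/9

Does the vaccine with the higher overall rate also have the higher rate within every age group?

Yes

40–64: the two-dose vaccine 12/41 = 29.3%, the mRNA vaccine 7/17 = 41.2% → the mRNA vaccine
65-plus: the two-dose vaccine 17/100 = 17.0%, the mRNA vaccine 55/239 = 23.0% → the mRNA vaccine
Under-40: the two-dose vaccine 5/8 = 62.5%, the mRNA vaccine 6/9 = 66.7% → the mRNA vaccine
Overall: the two-dose vaccine 34/149 = 22.8%, the mRNA vaccine 68/265 = 25.7% → the mRNA vaccine
The mRNA vaccine wins overall and in every age group — no reversal.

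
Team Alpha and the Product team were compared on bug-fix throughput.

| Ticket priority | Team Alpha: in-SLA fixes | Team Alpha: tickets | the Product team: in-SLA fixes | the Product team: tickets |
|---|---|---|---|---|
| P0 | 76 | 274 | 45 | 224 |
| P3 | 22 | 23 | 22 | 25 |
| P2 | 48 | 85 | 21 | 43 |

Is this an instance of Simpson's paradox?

P0: Team Alpha 76/274 = 27.7%, the Product team 45/224 = 20.1% → Team Alpha
P3: Team Alpha 22/23 = 95.7%, the Product team 22/25 = 88.0% → Team Alpha
P2: Team Alpha 48/85 = 56.5%, the Product team 21/43 = 48.8% → Team Alpha
Overall: Team Alpha 146/382 = 38.2%, the Product team 88/292 = 30.1% → Team Alpha
Team Alpha wins overall and in every ticket group — no reversal.

No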